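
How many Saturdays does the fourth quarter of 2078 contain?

2078-10-01 is a Saturday.
That's 92 days from start to end, counting both.
92 = 7 × 13 + 1, so there are 13 full weeks plus 1 extra day.
Each full week contributes one Saturday: 13 so far.
The 1 extra day is Sat — 1 of them qualifies.
Total: 13 + 1 = 14.

14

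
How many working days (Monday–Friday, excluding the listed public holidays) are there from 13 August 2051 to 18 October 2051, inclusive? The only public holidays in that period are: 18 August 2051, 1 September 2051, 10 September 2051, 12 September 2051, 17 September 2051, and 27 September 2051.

13 August 2051 is a Sunday.
The range spans 67 days (inclusive of both endpoints).
67 = 7 × 9 + 4, so there are 9 full weeks plus 4 extra days.
Each full week contributes 5 weekdays (Mon–Fri): 9 × 5 = 45.
The 4 extra days are Sun, Mon, Tue, Wed — 3 of them qualify.
Total: 45 + 3 = 48.
Holidays: 18 August 2051 (Fri); 1 September 2051 (Fri); 10 September 2051 (Sun); 12 September 2051 (Tue); 17 September 2051 (Sun); 27 September 2051 (Wed).
4 of the 6 holidays fall on weekdays; the rest are weekends and were already excluded.
Business days: 48 − 4 = 44.

44 working days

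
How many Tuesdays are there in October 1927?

Oct 1, 1927 is a Saturday.
That's 31 days from start to end, counting both.
31 = 7 × 4 + 3, so there are 4 full weeks plus 3 extra days.
Each full week contributes one Tuesday: 4 so far.
The 3 extra days are Sat, Sun, Mon — none qualify.
Total: 4 + 0 = 4.

4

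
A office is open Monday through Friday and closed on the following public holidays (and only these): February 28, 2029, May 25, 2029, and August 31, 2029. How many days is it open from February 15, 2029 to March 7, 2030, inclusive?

273

February 15, 2029 is a Thursday.
From February 15, 2029 to March 7, 2030 is 386 days inclusive.
386 = 7 × 55 + 1, so there are 55 full weeks plus 1 extra day.
Each full week contributes 5 weekdays (Mon–Fri): 55 × 5 = 275.
The 1 extra day is Thu — 1 of them qualifies.
Total: 275 + 1 = 276.
Holidays: February 28, 2029 (Wed); May 25, 2029 (Fri); August 31, 2029 (Fri).
All 3 holidays fall on weekdays, so subtract 3.
Business days: 276 − 3 = 273.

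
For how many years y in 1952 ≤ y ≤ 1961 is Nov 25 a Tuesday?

2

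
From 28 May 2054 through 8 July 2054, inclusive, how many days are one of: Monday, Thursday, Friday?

18

28 May 2054 is a Thursday.
The range spans 42 days (inclusive of both endpoints).
42 = 7 × 6, so the span is exactly 6 full weeks.
Each full week contributes 3 days from the set (Mon, Thu, Fri): 6 × 3 = 18.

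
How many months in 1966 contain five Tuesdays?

A month has five Tuesdays exactly when Tuesday falls within its first (length − 28) days.
Jan: 31 days, starts Sat → 5 of Sat, Sun, Mon
Feb: 28 days, starts Tue → 5 of (none)
Mar: 31 days, starts Tue → 5 of Tue, Wed, Thu ✓
Apr: 30 days, starts Fri → 5 of Fri, Sat
May: 31 days, starts Sun → 5 of Sun, Mon, Tue ✓
Jun: 30 days, starts Wed → 5 of Wed, Thu
Jul: 31 days, starts Fri → 5 of Fri, Sat, Sun
Aug: 31 days, starts Mon → 5 of Mon, Tue, Wed ✓
Sep: 30 days, starts Thu → 5 of Thu, Fri
Oct: 31 days, starts Sat → 5 of Sat, Sun, Mon
Nov: 30 days, starts Tue → 5 of Tue, Wed ✓
Dec: 31 days, starts Thu → 5 of Thu, Fri, Sat
Months with five Tuesdays: Mar, May, Aug, Nov.

4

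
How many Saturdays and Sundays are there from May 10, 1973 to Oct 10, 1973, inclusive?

May 10, 1973 is a Thursday.
From May 10, 1973 to Oct 10, 1973 is 154 days inclusive.
154 = 7 × 22, so the span is exactly 22 full weeks.
Each full week contributes 2 weekend days (Sat, Sun): 22 × 2 = 44.
Total: 44.

44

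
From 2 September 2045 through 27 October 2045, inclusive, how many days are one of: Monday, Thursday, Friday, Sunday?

2 September 2045 is a Saturday.
From 2 September 2045 to 27 October 2045 is 56 days inclusive.
56 = 7 × 8, so the span is exactly 8 full weeks.
Each full week contributes 4 days from the set (Mon, Thu, Fri, Sun): 8 × 4 = 32.

32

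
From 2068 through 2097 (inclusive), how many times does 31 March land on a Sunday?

Day of week of March 31 in each year:
2068: Sat, 2069: Sun ✓, 2070: Mon, 2071: Tue, 2072: Thu, 2073: Fri, 2074: Sat, 2075: Sun ✓, 2076: Tue, 2077: Wed, 2078: Thu, 2079: Fri, 2080: Sun ✓, 2081: Mon, 2082: Tue, 2083: Wed, 2084: Fri, 2085: Sat, 2086: Sun ✓, 2087: Mon, 2088: Wed, 2089: Thu, 2090: Fri, 2091: Sat, 2092: Mon, 2093: Tue, 2094: Wed, 2095: Thu, 2096: Sat, 2097: Sun ✓
Sundays: 2069, 2075, 2080, 2086, 2097.

5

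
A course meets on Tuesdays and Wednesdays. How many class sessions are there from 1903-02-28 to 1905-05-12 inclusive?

230

1903-02-28 is a Saturday.
That's 805 days from start to end, counting both.
805 = 7 × 115, so the span is exactly 115 full weeks.
Each full week contributes 2 days from the set (Tue, Wed): 115 × 2 = 230.
Total: 230.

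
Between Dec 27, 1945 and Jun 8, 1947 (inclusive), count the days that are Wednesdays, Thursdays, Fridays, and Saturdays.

303

Dec 27, 1945 is a Thursday.
That's 529 days from start to end, counting both.
529 = 7 × 75 + 4, so there are 75 full weeks plus 4 extra days.
Each full week contributes 4 days from the set (Wed, Thu, Fri, Sat): 75 × 4 = 300.
The 4 extra days are Thu, Fri, Sat, Sun — 3 of them qualify.
Total: 300 + 3 = 303.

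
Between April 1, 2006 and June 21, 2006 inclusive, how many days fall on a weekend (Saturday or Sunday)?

April 1, 2006 is a Saturday.
That's 82 days from start to end, counting both.
82 = 7 × 11 + 5, so there are 11 full weeks plus 5 extra days.
Each full week contributes 2 weekend days (Sat, Sun): 11 × 2 = 22.
The 5 extra days are Saturday, Sunday, Monday, Tuesday, Wednesday — 2 of them qualify.
Total: 22 + 2 = 24.

24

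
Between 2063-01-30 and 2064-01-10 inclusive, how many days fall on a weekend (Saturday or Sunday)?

98

2063-01-30 is a Tuesday.
From 2063-01-30 to 2064-01-10 is 346 days inclusive.
346 = 7 × 49 + 3, so there are 49 full weeks plus 3 extra days.
Each full week contributes 2 weekend days (Sat, Sun): 49 × 2 = 98.
The 3 extra days are Tuesday, Wednesday, Thursday — none qualify.
Total: 98 + 0 = 98.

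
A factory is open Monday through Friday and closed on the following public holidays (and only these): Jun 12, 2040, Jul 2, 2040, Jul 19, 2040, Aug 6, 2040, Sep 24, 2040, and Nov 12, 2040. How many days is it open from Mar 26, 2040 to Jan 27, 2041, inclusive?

214 working days

Mar 26, 2040 is a Monday.
From Mar 26, 2040 to Jan 27, 2041 is 308 days inclusive.
308 = 7 × 44, so the span is exactly 44 full weeks.
Each full week contributes 5 weekdays (Mon–Fri): 44 × 5 = 220.
Holidays: Jun 12, 2040 (Tue); Jul 2, 2040 (Mon); Jul 19, 2040 (Thu); Aug 6, 2040 (Mon); Sep 24, 2040 (Mon); Nov 12, 2040 (Mon).
All 6 holidays fall on weekdays, so subtract 6.
Business days: 220 − 6 = 214.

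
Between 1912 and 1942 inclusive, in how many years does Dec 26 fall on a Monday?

4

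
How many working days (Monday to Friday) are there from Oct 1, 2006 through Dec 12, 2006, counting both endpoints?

52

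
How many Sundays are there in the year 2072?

52

January 1, 2072 is a Friday.
That's 366 days from start to end, counting both.
366 = 7 × 52 + 2, so there are 52 full weeks plus 2 extra days.
Each full week contributes one Sunday: 52 so far.
The 2 extra days are Fri, Sat — none qualify.
Total: 52 + 0 = 52.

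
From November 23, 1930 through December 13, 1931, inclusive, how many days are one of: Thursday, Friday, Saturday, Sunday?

221

November 23, 1930 is a Sunday.
From November 23, 1930 to December 13, 1931 is 386 days inclusive.
386 = 7 × 55 + 1, so there are 55 full weeks plus 1 extra day.
Each full week contributes 4 days from the set (Thu, Fri, Sat, Sun): 55 × 4 = 220.
The 1 extra day is Sunday — 1 of them qualifies.
Total: 220 + 1 = 221.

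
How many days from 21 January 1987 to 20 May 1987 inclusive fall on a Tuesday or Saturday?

34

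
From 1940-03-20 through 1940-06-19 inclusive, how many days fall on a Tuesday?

1940-03-20 is a Wednesday.
From 1940-03-20 to 1940-06-19 is 92 days inclusive.
92 = 7 × 13 + 1, so there are 13 full weeks plus 1 extra day.
Each full week contributes one Tuesday: 13 so far.
The 1 extra day is Wednesday — none qualify.
Total: 13 + 0 = 13.

13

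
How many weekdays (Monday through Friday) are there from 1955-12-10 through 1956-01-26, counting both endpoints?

1955-12-10 is a Saturday.
The range spans 48 days (inclusive of both endpoints).
48 = 7 × 6 + 6, so there are 6 full weeks plus 6 extra days.
Each full week contributes 5 weekdays (Mon–Fri): 6 × 5 = 30.
The 6 extra days are Saturday, Sunday, Monday, Tuesday, Wednesday, Thursday — 4 of them qualify.
Total: 30 + 4 = 34.

34 weekdays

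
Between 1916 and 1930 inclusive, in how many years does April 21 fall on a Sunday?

Day of week of April 21 in each year:
1916: Fri, 1917: Sat, 1918: Sun ✓, 1919: Mon, 1920: Wed, 1921: Thu, 1922: Fri, 1923: Sat, 1924: Mon, 1925: Tue, 1926: Wed, 1927: Thu, 1928: Sat, 1929: Sun ✓, 1930: Mon
Sundays: 1918, 1929.

2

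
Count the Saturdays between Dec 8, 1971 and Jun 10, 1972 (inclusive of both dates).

27

Dec 8, 1971 is a Wednesday.
From Dec 8, 1971 to Jun 10, 1972 is 186 days inclusive.
186 = 7 × 26 + 4, so there are 26 full weeks plus 4 extra days.
Each full week contributes one Saturday: 26 so far.
The 4 extra days are Wednesday, Thursday, Friday, Saturday — 1 of them qualifies.
Total: 26 + 1 = 27.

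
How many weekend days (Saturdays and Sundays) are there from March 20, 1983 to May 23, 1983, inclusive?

19

March 20, 1983 is a Sunday.
The range spans 65 days (inclusive of both endpoints).
65 = 7 × 9 + 2, so there are 9 full weeks plus 2 extra days.
Each full week contributes 2 weekend days (Sat, Sun): 9 × 2 = 18.
The 2 extra days are Sun, Mon — 1 of them qualifies.
Total: 18 + 1 = 19.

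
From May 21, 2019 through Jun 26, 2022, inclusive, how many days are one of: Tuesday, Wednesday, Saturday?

May 21, 2019 is a Tuesday.
That's 1133 days from start to end, counting both.
1133 = 7 × 161 + 6, so there are 161 full weeks plus 6 extra days.
Each full week contributes 3 days from the set (Tue, Wed, Sat): 161 × 3 = 483.
The 6 extra days are Tuesday, Wednesday, Thursday, Friday, Saturday, Sunday — 3 of them qualify.
Total: 483 + 3 = 486.

486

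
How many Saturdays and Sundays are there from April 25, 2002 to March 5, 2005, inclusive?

299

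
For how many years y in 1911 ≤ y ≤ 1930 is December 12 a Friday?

Day of week of December 12 in each year:
1911: Tue, 1912: Thu, 1913: Fri ✓, 1914: Sat, 1915: Sun, 1916: Tue, 1917: Wed, 1918: Thu, 1919: Fri ✓, 1920: Sun, 1921: Mon, 1922: Tue, 1923: Wed, 1924: Fri ✓, 1925: Sat, 1926: Sun, 1927: Mon, 1928: Wed, 1929: Thu, 1930: Fri ✓
Fridays: 1913, 1919, 1924, 1930.

4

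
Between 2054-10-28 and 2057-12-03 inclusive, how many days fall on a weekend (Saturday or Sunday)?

324

2054-10-28 is a Wednesday.
From 2054-10-28 to 2057-12-03 is 1133 days inclusive.
1133 = 7 × 161 + 6, so there are 161 full weeks plus 6 extra days.
Each full week contributes 2 weekend days (Sat, Sun): 161 × 2 = 322.
The 6 extra days are Wed, Thu, Fri, Sat, Sun, Mon — 2 of them qualify.
Total: 322 + 2 = 324.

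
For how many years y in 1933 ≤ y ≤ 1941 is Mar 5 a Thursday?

Day of week of March 5 in each year:
1933: Sun, 1934: Mon, 1935: Tue, 1936: Thu ✓, 1937: Fri, 1938: Sat, 1939: Sun, 1940: Tue, 1941: Wed
Thursdays: 1936.

1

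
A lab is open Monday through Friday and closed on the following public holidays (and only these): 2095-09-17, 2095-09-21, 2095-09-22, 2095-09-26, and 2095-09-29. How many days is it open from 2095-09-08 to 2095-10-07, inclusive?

18

2095-09-08 is a Thursday.
The range spans 30 days (inclusive of both endpoints).
30 = 7 × 4 + 2, so there are 4 full weeks plus 2 extra days.
Each full week contributes 5 weekdays (Mon–Fri): 4 × 5 = 20.
The 2 extra days are Thursday, Friday — 2 of them qualify.
Total: 20 + 2 = 22.
Holidays: 2095-09-17 (Sat); 2095-09-21 (Wed); 2095-09-22 (Thu); 2095-09-26 (Mon); 2095-09-29 (Thu).
4 of the 5 holidays fall on weekdays; the rest are weekends and were already excluded.
Business days: 22 − 4 = 18.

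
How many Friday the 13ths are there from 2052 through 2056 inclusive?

Friday-the-13ths by year:
2052: Sep, Dec
2053: Jun
2054: Feb, Mar, Nov
2055: Aug
2056: Oct

8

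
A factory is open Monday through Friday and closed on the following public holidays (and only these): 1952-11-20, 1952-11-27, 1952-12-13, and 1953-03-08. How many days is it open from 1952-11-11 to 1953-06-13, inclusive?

1952-11-11 is a Tuesday.
That's 215 days from start to end, counting both.
215 = 7 × 30 + 5, so there are 30 full weeks plus 5 extra days.
Each full week contributes 5 weekdays (Mon–Fri): 30 × 5 = 150.
The 5 extra days are Tuesday, Wednesday, Thursday, Friday, Saturday — 4 of them qualify.
Total: 150 + 4 = 154.
Holidays: 1952-11-20 (Thu); 1952-11-27 (Thu); 1952-12-13 (Sat); 1953-03-08 (Sun).
2 of the 4 holidays fall on weekdays; the rest are weekends and were already excluded.
Business days: 154 − 2 = 152.

152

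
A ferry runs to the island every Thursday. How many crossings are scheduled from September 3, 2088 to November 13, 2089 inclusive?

September 3, 2088 is a Friday.
From September 3, 2088 to November 13, 2089 is 437 days inclusive.
437 = 7 × 62 + 3, so there are 62 full weeks plus 3 extra days.
Each full week contributes one Thursday: 62 so far.
The 3 extra days are Friday, Saturday, Sunday — none qualify.
Total: 62 + 0 = 62.

62 Thursdays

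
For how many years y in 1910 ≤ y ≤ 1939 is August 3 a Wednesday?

Day of week of August 3 in each year:
1910: Wed ✓, 1911: Thu, 1912: Sat, 1913: Sun, 1914: Mon, 1915: Tue, 1916: Thu, 1917: Fri, 1918: Sat, 1919: Sun, 1920: Tue, 1921: Wed ✓, 1922: Thu, 1923: Fri, 1924: Sun, 1925: Mon, 1926: Tue, 1927: Wed ✓, 1928: Fri, 1929: Sat, 1930: Sun, 1931: Mon, 1932: Wed ✓, 1933: Thu, 1934: Fri, 1935: Sat, 1936: Mon, 1937: Tue, 1938: Wed ✓, 1939: Thu
Wednesdays: 1910, 1921, 1927, 1932, 1938.

5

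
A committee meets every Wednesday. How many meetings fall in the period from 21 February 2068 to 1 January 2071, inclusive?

150

21 February 2068 is a Tuesday.
The range spans 1046 days (inclusive of both endpoints).
1046 = 7 × 149 + 3, so there are 149 full weeks plus 3 extra days.
Each full week contributes one Wednesday: 149 so far.
The 3 extra days are Tue, Wed, Thu — 1 of them qualifies.
Total: 149 + 1 = 150.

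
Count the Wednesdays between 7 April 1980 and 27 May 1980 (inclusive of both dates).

7 Wednesdays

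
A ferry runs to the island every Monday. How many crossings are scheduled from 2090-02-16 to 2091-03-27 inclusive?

58 Mondays

2090-02-16 is a Thursday.
From 2090-02-16 to 2091-03-27 is 405 days inclusive.
405 = 7 × 57 + 6, so there are 57 full weeks plus 6 extra days.
Each full week contributes one Monday: 57 so far.
The 6 extra days are Thursday, Friday, Saturday, Sunday, Monday, Tuesday — 1 of them qualifies.
Total: 57 + 1 = 58.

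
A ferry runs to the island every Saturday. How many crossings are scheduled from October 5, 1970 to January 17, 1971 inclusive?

October 5, 1970 is a Monday.
The range spans 105 days (inclusive of both endpoints).
105 = 7 × 15, so the span is exactly 15 full weeks.
Each full week contributes one Saturday: 15 so far.
Total: 15.

15 Saturdays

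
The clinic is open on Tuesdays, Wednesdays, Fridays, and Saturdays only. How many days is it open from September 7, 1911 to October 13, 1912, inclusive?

230

September 7, 1911 is a Thursday.
That's 403 days from start to end, counting both.
403 = 7 × 57 + 4, so there are 57 full weeks plus 4 extra days.
Each full week contributes 4 days from the set (Tue, Wed, Fri, Sat): 57 × 4 = 228.
The 4 extra days are Thursday, Friday, Saturday, Sunday — 2 of them qualify.
Total: 228 + 2 = 230.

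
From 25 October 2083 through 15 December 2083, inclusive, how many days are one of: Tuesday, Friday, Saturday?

22

25 October 2083 is a Monday.
The range spans 52 days (inclusive of both endpoints).
52 = 7 × 7 + 3, so there are 7 full weeks plus 3 extra days.
Each full week contributes 3 days from the set (Tue, Fri, Sat): 7 × 3 = 21.
The 3 extra days are Mon, Tue, Wed — 1 of them qualifies.
Total: 21 + 1 = 22.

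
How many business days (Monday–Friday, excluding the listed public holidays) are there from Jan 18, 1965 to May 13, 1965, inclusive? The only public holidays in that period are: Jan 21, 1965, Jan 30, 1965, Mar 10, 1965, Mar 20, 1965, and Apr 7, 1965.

Jan 18, 1965 is a Monday.
That's 116 days from start to end, counting both.
116 = 7 × 16 + 4, so there are 16 full weeks plus 4 extra days.
Each full week contributes 5 weekdays (Mon–Fri): 16 × 5 = 80.
The 4 extra days are Monday, Tuesday, Wednesday, Thursday — 4 of them qualify.
Total: 80 + 4 = 84.
Holidays: Jan 21, 1965 (Thu); Jan 30, 1965 (Sat); Mar 10, 1965 (Wed); Mar 20, 1965 (Sat); Apr 7, 1965 (Wed).
3 of the 5 holidays fall on weekdays; the rest are weekends and were already excluded.
Business days: 84 − 3 = 81.

81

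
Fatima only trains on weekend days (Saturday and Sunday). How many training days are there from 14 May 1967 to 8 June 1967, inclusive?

7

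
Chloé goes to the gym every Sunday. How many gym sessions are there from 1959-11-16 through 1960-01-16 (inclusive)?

8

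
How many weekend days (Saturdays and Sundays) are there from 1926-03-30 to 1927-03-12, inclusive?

1926-03-30 is a Tuesday.
The range spans 348 days (inclusive of both endpoints).
348 = 7 × 49 + 5, so there are 49 full weeks plus 5 extra days.
Each full week contributes 2 weekend days (Sat, Sun): 49 × 2 = 98.
The 5 extra days are Tue, Wed, Thu, Fri, Sat — 1 of them qualifies.
Total: 98 + 1 = 99.

99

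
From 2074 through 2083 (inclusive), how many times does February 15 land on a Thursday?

2

Day of week of February 15 in each year:
2074: Thu ✓, 2075: Fri, 2076: Sat, 2077: Mon, 2078: Tue, 2079: Wed, 2080: Thu ✓, 2081: Sat, 2082: Sun, 2083: Mon
Thursdays: 2074, 2080.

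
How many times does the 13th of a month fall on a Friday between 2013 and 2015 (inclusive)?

6

Friday-the-13ths by year:
2013: Sep, Dec
2014: Jun
2015: Feb, Mar, Nov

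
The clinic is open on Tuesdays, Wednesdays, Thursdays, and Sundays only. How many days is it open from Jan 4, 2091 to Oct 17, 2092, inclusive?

373

Jan 4, 2091 is a Thursday.
From Jan 4, 2091 to Oct 17, 2092 is 653 days inclusive.
653 = 7 × 93 + 2, so there are 93 full weeks plus 2 extra days.
Each full week contributes 4 days from the set (Tue, Wed, Thu, Sun): 93 × 4 = 372.
The 2 extra days are Thursday, Friday — 1 of them qualifies.
Total: 372 + 1 = 373.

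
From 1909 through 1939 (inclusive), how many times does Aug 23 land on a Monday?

Day of week of August 23 in each year:
1909: Mon ✓, 1910: Tue, 1911: Wed, 1912: Fri, 1913: Sat, 1914: Sun, 1915: Mon ✓, 1916: Wed, 1917: Thu, 1918: Fri, 1919: Sat, 1920: Mon ✓, 1921: Tue, 1922: Wed, 1923: Thu, 1924: Sat, 1925: Sun, 1926: Mon ✓, 1927: Tue, 1928: Thu, 1929: Fri, 1930: Sat, 1931: Sun, 1932: Tue, 1933: Wed, 1934: Thu, 1935: Fri, 1936: Sun, 1937: Mon ✓, 1938: Tue, 1939: Wed
Mondays: 1909, 1915, 1920, 1926, 1937.

5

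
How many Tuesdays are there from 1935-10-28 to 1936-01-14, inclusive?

1935-10-28 is a Monday.
That's 79 days from start to end, counting both.
79 = 7 × 11 + 2, so there are 11 full weeks plus 2 extra days.
Each full week contributes one Tuesday: 11 so far.
The 2 extra days are Monday, Tuesday — 1 of them qualifies.
Total: 11 + 1 = 12.

12 Tuesdays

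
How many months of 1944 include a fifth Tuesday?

A month has five Tuesdays exactly when Tuesday falls within its first (length − 28) days.
Jan: 31 days, starts Sat → 5 of Sat, Sun, Mon
Feb: 29 days, starts Tue → 5 of Tue ✓
Mar: 31 days, starts Wed → 5 of Wed, Thu, Fri
Apr: 30 days, starts Sat → 5 of Sat, Sun
May: 31 days, starts Mon → 5 of Mon, Tue, Wed ✓
Jun: 30 days, starts Thu → 5 of Thu, Fri
Jul: 31 days, starts Sat → 5 of Sat, Sun, Mon
Aug: 31 days, starts Tue → 5 of Tue, Wed, Thu ✓
Sep: 30 days, starts Fri → 5 of Fri, Sat
Oct: 31 days, starts Sun → 5 of Sun, Mon, Tue ✓
Nov: 30 days, starts Wed → 5 of Wed, Thu
Dec: 31 days, starts Fri → 5 of Fri, Sat, Sun
Months with five Tuesdays: Feb, May, Aug, Oct.

4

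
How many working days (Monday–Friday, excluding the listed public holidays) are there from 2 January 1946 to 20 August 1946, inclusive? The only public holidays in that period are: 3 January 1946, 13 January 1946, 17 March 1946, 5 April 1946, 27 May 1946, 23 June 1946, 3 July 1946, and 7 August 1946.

2 January 1946 is a Wednesday.
That's 231 days from start to end, counting both.
231 = 7 × 33, so the span is exactly 33 full weeks.
Each full week contributes 5 weekdays (Mon–Fri): 33 × 5 = 165.
Total: 165.
Holidays: 3 January 1946 (Thu); 13 January 1946 (Sun); 17 March 1946 (Sun); 5 April 1946 (Fri); 27 May 1946 (Mon); 23 June 1946 (Sun); 3 July 1946 (Wed); 7 August 1946 (Wed).
5 of the 8 holidays fall on weekdays; the rest are weekends and were already excluded.
Business days: 165 − 5 = 160.

160 working days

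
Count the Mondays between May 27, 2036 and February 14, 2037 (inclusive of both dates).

May 27, 2036 is a Tuesday.
That's 264 days from start to end, counting both.
264 = 7 × 37 + 5, so there are 37 full weeks plus 5 extra days.
Each full week contributes one Monday: 37 so far.
The 5 extra days are Tue, Wed, Thu, Fri, Sat — none qualify.
Total: 37 + 0 = 37.

37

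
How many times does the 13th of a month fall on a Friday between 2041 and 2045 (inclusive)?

Friday-the-13ths by year:
2041: Sep, Dec
2042: Jun
2043: Feb, Mar, Nov
2044: May
2045: Jan, Oct

9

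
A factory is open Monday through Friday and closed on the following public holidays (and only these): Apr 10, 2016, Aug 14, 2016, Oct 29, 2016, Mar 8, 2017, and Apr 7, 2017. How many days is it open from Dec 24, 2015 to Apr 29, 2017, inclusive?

350

Dec 24, 2015 is a Thursday.
That's 493 days from start to end, counting both.
493 = 7 × 70 + 3, so there are 70 full weeks plus 3 extra days.
Each full week contributes 5 weekdays (Mon–Fri): 70 × 5 = 350.
The 3 extra days are Thursday, Friday, Saturday — 2 of them qualify.
Total: 350 + 2 = 352.
Holidays: Apr 10, 2016 (Sun); Aug 14, 2016 (Sun); Oct 29, 2016 (Sat); Mar 8, 2017 (Wed); Apr 7, 2017 (Fri).
2 of the 5 holidays fall on weekdays; the rest are weekends and were already excluded.
Business days: 352 − 2 = 350.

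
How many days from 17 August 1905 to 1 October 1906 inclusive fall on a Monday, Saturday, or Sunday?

177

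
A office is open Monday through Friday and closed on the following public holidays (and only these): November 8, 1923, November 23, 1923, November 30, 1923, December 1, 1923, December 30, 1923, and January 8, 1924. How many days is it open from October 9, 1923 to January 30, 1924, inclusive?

October 9, 1923 is a Tuesday.
That's 114 days from start to end, counting both.
114 = 7 × 16 + 2, so there are 16 full weeks plus 2 extra days.
Each full week contributes 5 weekdays (Mon–Fri): 16 × 5 = 80.
The 2 extra days are Tuesday, Wednesday — 2 of them qualify.
Total: 80 + 2 = 82.
Holidays: November 8, 1923 (Thu); November 23, 1923 (Fri); November 30, 1923 (Fri); December 1, 1923 (Sat); December 30, 1923 (Sun); January 8, 1924 (Tue).
4 of the 6 holidays fall on weekdays; the rest are weekends and were already excluded.
Business days: 82 − 4 = 78.

78 working days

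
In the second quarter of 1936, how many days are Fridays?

April 1, 1936 is a Wednesday.
That's 91 days from start to end, counting both.
91 = 7 × 13, so the span is exactly 13 full weeks.
Each full week contributes one Friday: 13 so far.
Total: 13.

13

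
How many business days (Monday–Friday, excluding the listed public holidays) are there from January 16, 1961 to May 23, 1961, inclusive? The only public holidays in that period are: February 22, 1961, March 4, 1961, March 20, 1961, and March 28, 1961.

89

January 16, 1961 is a Monday.
From January 16, 1961 to May 23, 1961 is 128 days inclusive.
128 = 7 × 18 + 2, so there are 18 full weeks plus 2 extra days.
Each full week contributes 5 weekdays (Mon–Fri): 18 × 5 = 90.
The 2 extra days are Monday, Tuesday — 2 of them qualify.
Total: 90 + 2 = 92.
Holidays: February 22, 1961 (Wed); March 4, 1961 (Sat); March 20, 1961 (Mon); March 28, 1961 (Tue).
3 of the 4 holidays fall on weekdays; the rest are weekends and were already excluded.
Business days: 92 − 3 = 89.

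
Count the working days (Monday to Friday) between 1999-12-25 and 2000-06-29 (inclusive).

1999-12-25 is a Saturday.
That's 188 days from start to end, counting both.
188 = 7 × 26 + 6, so there are 26 full weeks plus 6 extra days.
Each full week contributes 5 weekdays (Mon–Fri): 26 × 5 = 130.
The 6 extra days are Sat, Sun, Mon, Tue, Wed, Thu — 4 of them qualify.
Total: 130 + 4 = 134.

134 weekdays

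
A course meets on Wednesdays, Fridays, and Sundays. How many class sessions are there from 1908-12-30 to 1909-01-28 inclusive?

13

1908-12-30 is a Wednesday.
From 1908-12-30 to 1909-01-28 is 30 days inclusive.
30 = 7 × 4 + 2, so there are 4 full weeks plus 2 extra days.
Each full week contributes 3 days from the set (Wed, Fri, Sun): 4 × 3 = 12.
The 2 extra days are Wed, Thu — 1 of them qualifies.
Total: 12 + 1 = 13.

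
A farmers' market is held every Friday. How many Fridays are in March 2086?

5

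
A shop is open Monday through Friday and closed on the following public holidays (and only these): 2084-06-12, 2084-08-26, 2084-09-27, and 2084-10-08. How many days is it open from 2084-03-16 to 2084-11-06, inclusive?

2084-03-16 is a Thursday.
The range spans 236 days (inclusive of both endpoints).
236 = 7 × 33 + 5, so there are 33 full weeks plus 5 extra days.
Each full week contributes 5 weekdays (Mon–Fri): 33 × 5 = 165.
The 5 extra days are Thursday, Friday, Saturday, Sunday, Monday — 3 of them qualify.
Total: 165 + 3 = 168.
Holidays: 2084-06-12 (Mon); 2084-08-26 (Sat); 2084-09-27 (Wed); 2084-10-08 (Sun).
2 of the 4 holidays fall on weekdays; the rest are weekends and were already excluded.
Business days: 168 − 2 = 166.

166 working days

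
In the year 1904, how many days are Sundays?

52

January 1, 1904 is a Friday.
That's 366 days from start to end, counting both.
366 = 7 × 52 + 2, so there are 52 full weeks plus 2 extra days.
Each full week contributes one Sunday: 52 so far.
The 2 extra days are Fri, Sat — none qualify.
Total: 52 + 0 = 52.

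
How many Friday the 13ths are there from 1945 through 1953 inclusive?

Friday-the-13ths by year:
1945: Apr, Jul
1946: Sep, Dec
1947: Jun
1948: Feb, Aug
1949: May
1950: Jan, Oct
1951: Apr, Jul
1952: Jun
1953: Feb, Mar, Nov

16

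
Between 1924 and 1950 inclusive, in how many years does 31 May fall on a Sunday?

4

Day of week of May 31 in each year:
1924: Sat, 1925: Sun ✓, 1926: Mon, 1927: Tue, 1928: Thu, 1929: Fri, 1930: Sat, 1931: Sun ✓, 1932: Tue, 1933: Wed, 1934: Thu, 1935: Fri, 1936: Sun ✓, 1937: Mon, 1938: Tue, 1939: Wed, 1940: Fri, 1941: Sat, 1942: Sun ✓, 1943: Mon, 1944: Wed, 1945: Thu, 1946: Fri, 1947: Sat, 1948: Mon, 1949: Tue, 1950: Wed
Sundays: 1925, 1931, 1936, 1942.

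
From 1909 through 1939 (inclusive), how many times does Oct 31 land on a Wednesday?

Day of week of October 31 in each year:
1909: Sun, 1910: Mon, 1911: Tue, 1912: Thu, 1913: Fri, 1914: Sat, 1915: Sun, 1916: Tue, 1917: Wed ✓, 1918: Thu, 1919: Fri, 1920: Sun, 1921: Mon, 1922: Tue, 1923: Wed ✓, 1924: Fri, 1925: Sat, 1926: Sun, 1927: Mon, 1928: Wed ✓, 1929: Thu, 1930: Fri, 1931: Sat, 1932: Mon, 1933: Tue, 1934: Wed ✓, 1935: Thu, 1936: Sat, 1937: Sun, 1938: Mon, 1939: Tue
Wednesdays: 1917, 1923, 1928, 1934.

4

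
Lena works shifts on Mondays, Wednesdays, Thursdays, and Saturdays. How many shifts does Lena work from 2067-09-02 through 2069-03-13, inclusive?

319

2067-09-02 is a Friday.
That's 559 days from start to end, counting both.
559 = 7 × 79 + 6, so there are 79 full weeks plus 6 extra days.
Each full week contributes 4 days from the set (Mon, Wed, Thu, Sat): 79 × 4 = 316.
The 6 extra days are Fri, Sat, Sun, Mon, Tue, Wed — 3 of them qualify.
Total: 316 + 3 = 319.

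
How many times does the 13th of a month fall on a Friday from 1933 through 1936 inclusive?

8

Friday-the-13ths by year:
1933: Jan, Oct
1934: Apr, Jul
1935: Sep, Dec
1936: Mar, Nov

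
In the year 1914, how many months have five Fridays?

A month has five Fridays exactly when Friday falls within its first (length − 28) days.
Jan: 31 days, starts Thu → 5 of Thu, Fri, Sat ✓
Feb: 28 days, starts Sun → 5 of (none)
Mar: 31 days, starts Sun → 5 of Sun, Mon, Tue
Apr: 30 days, starts Wed → 5 of Wed, Thu
May: 31 days, starts Fri → 5 of Fri, Sat, Sun ✓
Jun: 30 days, starts Mon → 5 of Mon, Tue
Jul: 31 days, starts Wed → 5 of Wed, Thu, Fri ✓
Aug: 31 days, starts Sat → 5 of Sat, Sun, Mon
Sep: 30 days, starts Tue → 5 of Tue, Wed
Oct: 31 days, starts Thu → 5 of Thu, Fri, Sat ✓
Nov: 30 days, starts Sun → 5 of Sun, Mon
Dec: 31 days, starts Tue → 5 of Tue, Wed, Thu
Months with five Fridays: Jan, May, Jul, Oct.

4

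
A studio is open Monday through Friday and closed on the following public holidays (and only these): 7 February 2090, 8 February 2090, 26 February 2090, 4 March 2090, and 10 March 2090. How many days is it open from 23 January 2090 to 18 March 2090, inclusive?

37

23 January 2090 is a Monday.
The range spans 55 days (inclusive of both endpoints).
55 = 7 × 7 + 6, so there are 7 full weeks plus 6 extra days.
Each full week contributes 5 weekdays (Mon–Fri): 7 × 5 = 35.
The 6 extra days are Monday, Tuesday, Wednesday, Thursday, Friday, Saturday — 5 of them qualify.
Total: 35 + 5 = 40.
Holidays: 7 February 2090 (Tue); 8 February 2090 (Wed); 26 February 2090 (Sun); 4 March 2090 (Sat); 10 March 2090 (Fri).
3 of the 5 holidays fall on weekdays; the rest are weekends and were already excluded.
Business days: 40 − 3 = 37.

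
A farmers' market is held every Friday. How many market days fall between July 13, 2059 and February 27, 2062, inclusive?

July 13, 2059 is a Sunday.
The range spans 961 days (inclusive of both endpoints).
961 = 7 × 137 + 2, so there are 137 full weeks plus 2 extra days.
Each full week contributes one Friday: 137 so far.
The 2 extra days are Sunday, Monday — none qualify.
Total: 137 + 0 = 137.

137 Fridays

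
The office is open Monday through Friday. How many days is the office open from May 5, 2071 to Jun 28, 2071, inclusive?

39 weekdays

May 5, 2071 is a Tuesday.
The range spans 55 days (inclusive of both endpoints).
55 = 7 × 7 + 6, so there are 7 full weeks plus 6 extra days.
Each full week contributes 5 weekdays (Mon–Fri): 7 × 5 = 35.
The 6 extra days are Tue, Wed, Thu, Fri, Sat, Sun — 4 of them qualify.
Total: 35 + 4 = 39.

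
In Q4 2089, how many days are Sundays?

13

October 1, 2089 is a Saturday.
That's 92 days from start to end, counting both.
92 = 7 × 13 + 1, so there are 13 full weeks plus 1 extra day.
Each full week contributes one Sunday: 13 so far.
The 1 extra day is Saturday — none qualify.
Total: 13 + 0 = 13.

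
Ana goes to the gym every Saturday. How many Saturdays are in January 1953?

January 1, 1953 is a Thursday.
From January 1, 1953 to January 31, 1953 is 31 days inclusive.
31 = 7 × 4 + 3, so there are 4 full weeks plus 3 extra days.
Each full week contributes one Saturday: 4 so far.
The 3 extra days are Thursday, Friday, Saturday — 1 of them qualifies.
Total: 4 + 1 = 5.

5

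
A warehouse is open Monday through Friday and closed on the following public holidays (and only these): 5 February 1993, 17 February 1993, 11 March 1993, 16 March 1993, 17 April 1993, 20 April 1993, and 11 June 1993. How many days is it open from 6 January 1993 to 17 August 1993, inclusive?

154 working days

6 January 1993 is a Wednesday.
That's 224 days from start to end, counting both.
224 = 7 × 32, so the span is exactly 32 full weeks.
Each full week contributes 5 weekdays (Mon–Fri): 32 × 5 = 160.
Total: 160.
Holidays: 5 February 1993 (Fri); 17 February 1993 (Wed); 11 March 1993 (Thu); 16 March 1993 (Tue); 17 April 1993 (Sat); 20 April 1993 (Tue); 11 June 1993 (Fri).
6 of the 7 holidays fall on weekdays; the rest are weekends and were already excluded.
Business days: 160 − 6 = 154.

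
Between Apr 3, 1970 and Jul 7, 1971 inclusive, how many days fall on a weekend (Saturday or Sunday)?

132

Apr 3, 1970 is a Friday.
From Apr 3, 1970 to Jul 7, 1971 is 461 days inclusive.
461 = 7 × 65 + 6, so there are 65 full weeks plus 6 extra days.
Each full week contributes 2 weekend days (Sat, Sun): 65 × 2 = 130.
The 6 extra days are Fri, Sat, Sun, Mon, Tue, Wed — 2 of them qualify.
Total: 130 + 2 = 132.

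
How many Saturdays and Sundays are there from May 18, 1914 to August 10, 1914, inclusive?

May 18, 1914 is a Monday.
From May 18, 1914 to August 10, 1914 is 85 days inclusive.
85 = 7 × 12 + 1, so there are 12 full weeks plus 1 extra day.
Each full week contributes 2 weekend days (Sat, Sun): 12 × 2 = 24.
The 1 extra day is Monday — none qualify.
Total: 24 + 0 = 24.

24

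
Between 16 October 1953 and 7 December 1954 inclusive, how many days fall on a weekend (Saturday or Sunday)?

120

16 October 1953 is a Friday.
The range spans 418 days (inclusive of both endpoints).
418 = 7 × 59 + 5, so there are 59 full weeks plus 5 extra days.
Each full week contributes 2 weekend days (Sat, Sun): 59 × 2 = 118.
The 5 extra days are Friday, Saturday, Sunday, Monday, Tuesday — 2 of them qualify.
Total: 118 + 2 = 120.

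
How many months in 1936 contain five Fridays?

4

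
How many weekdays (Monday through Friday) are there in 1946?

261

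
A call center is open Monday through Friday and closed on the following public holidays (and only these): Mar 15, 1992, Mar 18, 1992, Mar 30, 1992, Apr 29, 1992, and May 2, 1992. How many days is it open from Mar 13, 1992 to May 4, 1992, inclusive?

Mar 13, 1992 is a Friday.
From Mar 13, 1992 to May 4, 1992 is 53 days inclusive.
53 = 7 × 7 + 4, so there are 7 full weeks plus 4 extra days.
Each full week contributes 5 weekdays (Mon–Fri): 7 × 5 = 35.
The 4 extra days are Friday, Saturday, Sunday, Monday — 2 of them qualify.
Total: 35 + 2 = 37.
Holidays: Mar 15, 1992 (Sun); Mar 18, 1992 (Wed); Mar 30, 1992 (Mon); Apr 29, 1992 (Wed); May 2, 1992 (Sat).
3 of the 5 holidays fall on weekdays; the rest are weekends and were already excluded.
Business days: 37 − 3 = 34.

34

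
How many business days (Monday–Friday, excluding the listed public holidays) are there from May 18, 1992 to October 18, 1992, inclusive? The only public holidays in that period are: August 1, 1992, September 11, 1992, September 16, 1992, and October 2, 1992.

May 18, 1992 is a Monday.
From May 18, 1992 to October 18, 1992 is 154 days inclusive.
154 = 7 × 22, so the span is exactly 22 full weeks.
Each full week contributes 5 weekdays (Mon–Fri): 22 × 5 = 110.
Holidays: August 1, 1992 (Sat); September 11, 1992 (Fri); September 16, 1992 (Wed); October 2, 1992 (Fri).
3 of the 4 holidays fall on weekdays; the rest are weekends and were already excluded.
Business days: 110 − 3 = 107.

107 business days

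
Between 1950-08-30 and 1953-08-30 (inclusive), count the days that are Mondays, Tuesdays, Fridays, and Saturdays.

1950-08-30 is a Wednesday.
The range spans 1097 days (inclusive of both endpoints).
1097 = 7 × 156 + 5, so there are 156 full weeks plus 5 extra days.
Each full week contributes 4 days from the set (Mon, Tue, Fri, Sat): 156 × 4 = 624.
The 5 extra days are Wednesday, Thursday, Friday, Saturday, Sunday — 2 of them qualify.
Total: 624 + 2 = 626.

626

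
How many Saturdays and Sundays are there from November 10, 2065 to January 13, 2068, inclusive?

226

November 10, 2065 is a Tuesday.
From November 10, 2065 to January 13, 2068 is 795 days inclusive.
795 = 7 × 113 + 4, so there are 113 full weeks plus 4 extra days.
Each full week contributes 2 weekend days (Sat, Sun): 113 × 2 = 226.
The 4 extra days are Tue, Wed, Thu, Fri — none qualify.
Total: 226 + 0 = 226.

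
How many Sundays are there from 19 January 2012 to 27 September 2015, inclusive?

19 January 2012 is a Thursday.
That's 1348 days from start to end, counting both.
1348 = 7 × 192 + 4, so there are 192 full weeks plus 4 extra days.
Each full week contributes one Sunday: 192 so far.
The 4 extra days are Thu, Fri, Sat, Sun — 1 of them qualifies.
Total: 192 + 1 = 193.

193 Sundays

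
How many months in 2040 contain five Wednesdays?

A month has five Wednesdays exactly when Wednesday falls within its first (length − 28) days.
Jan: 31 days, starts Sun → 5 of Sun, Mon, Tue
Feb: 29 days, starts Wed → 5 of Wed ✓
Mar: 31 days, starts Thu → 5 of Thu, Fri, Sat
Apr: 30 days, starts Sun → 5 of Sun, Mon
May: 31 days, starts Tue → 5 of Tue, Wed, Thu ✓
Jun: 30 days, starts Fri → 5 of Fri, Sat
Jul: 31 days, starts Sun → 5 of Sun, Mon, Tue
Aug: 31 days, starts Wed → 5 of Wed, Thu, Fri ✓
Sep: 30 days, starts Sat → 5 of Sat, Sun
Oct: 31 days, starts Mon → 5 of Mon, Tue, Wed ✓
Nov: 30 days, starts Thu → 5 of Thu, Fri
Dec: 31 days, starts Sat → 5 of Sat, Sun, Mon
Months with five Wednesdays: Feb, May, Aug, Oct.

4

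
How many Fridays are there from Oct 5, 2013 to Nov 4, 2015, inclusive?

108

Oct 5, 2013 is a Saturday.
That's 761 days from start to end, counting both.
761 = 7 × 108 + 5, so there are 108 full weeks plus 5 extra days.
Each full week contributes one Friday: 108 so far.
The 5 extra days are Sat, Sun, Mon, Tue, Wed — none qualify.
Total: 108 + 0 = 108.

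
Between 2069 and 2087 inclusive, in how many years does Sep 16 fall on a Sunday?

2

Day of week of September 16 in each year:
2069: Mon, 2070: Tue, 2071: Wed, 2072: Fri, 2073: Sat, 2074: Sun ✓, 2075: Mon, 2076: Wed, 2077: Thu, 2078: Fri, 2079: Sat, 2080: Mon, 2081: Tue, 2082: Wed, 2083: Thu, 2084: Sat, 2085: Sun ✓, 2086: Mon, 2087: Tue
Sundays: 2074, 2085.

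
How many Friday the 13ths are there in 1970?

3

The 13th falls on a Friday when the month's 13th has weekday Fri.
Jan 13 is Tue; Feb 13 is Fri ✓; Mar 13 is Fri ✓; Apr 13 is Mon; May 13 is Wed; Jun 13 is Sat; Jul 13 is Mon; Aug 13 is Thu; Sep 13 is Sun; Oct 13 is Tue; Nov 13 is Fri ✓; Dec 13 is Sun.
Friday the 13ths: Feb, Mar, Nov.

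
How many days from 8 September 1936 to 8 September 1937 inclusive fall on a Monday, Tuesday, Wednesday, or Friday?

210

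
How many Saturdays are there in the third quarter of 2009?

2009-07-01 is a Wednesday.
That's 92 days from start to end, counting both.
92 = 7 × 13 + 1, so there are 13 full weeks plus 1 extra day.
Each full week contributes one Saturday: 13 so far.
The 1 extra day is Wednesday — none qualify.
Total: 13 + 0 = 13.

13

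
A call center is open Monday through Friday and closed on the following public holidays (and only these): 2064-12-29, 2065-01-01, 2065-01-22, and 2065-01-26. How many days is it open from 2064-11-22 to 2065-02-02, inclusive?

2064-11-22 is a Saturday.
The range spans 73 days (inclusive of both endpoints).
73 = 7 × 10 + 3, so there are 10 full weeks plus 3 extra days.
Each full week contributes 5 weekdays (Mon–Fri): 10 × 5 = 50.
The 3 extra days are Saturday, Sunday, Monday — 1 of them qualifies.
Total: 50 + 1 = 51.
Holidays: 2064-12-29 (Mon); 2065-01-01 (Thu); 2065-01-22 (Thu); 2065-01-26 (Mon).
All 4 holidays fall on weekdays, so subtract 4.
Business days: 51 − 4 = 47.

47 working days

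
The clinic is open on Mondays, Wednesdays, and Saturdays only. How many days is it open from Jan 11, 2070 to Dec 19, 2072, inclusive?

461

Jan 11, 2070 is a Saturday.
That's 1074 days from start to end, counting both.
1074 = 7 × 153 + 3, so there are 153 full weeks plus 3 extra days.
Each full week contributes 3 days from the set (Mon, Wed, Sat): 153 × 3 = 459.
The 3 extra days are Saturday, Sunday, Monday — 2 of them qualify.
Total: 459 + 2 = 461.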